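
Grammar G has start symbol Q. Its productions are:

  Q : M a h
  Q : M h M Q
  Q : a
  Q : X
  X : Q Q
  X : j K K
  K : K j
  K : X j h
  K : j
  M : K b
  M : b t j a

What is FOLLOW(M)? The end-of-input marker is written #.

{ a, b, h, j }

In Q : M a h: add FIRST(a h) = { a }.
In Q : M h M Q: add FIRST(h M Q) = { h }.
In Q : M h M Q: add FIRST(Q) = { a, b, j }.
Union: FOLLOW(M) = { a, b, h, j }.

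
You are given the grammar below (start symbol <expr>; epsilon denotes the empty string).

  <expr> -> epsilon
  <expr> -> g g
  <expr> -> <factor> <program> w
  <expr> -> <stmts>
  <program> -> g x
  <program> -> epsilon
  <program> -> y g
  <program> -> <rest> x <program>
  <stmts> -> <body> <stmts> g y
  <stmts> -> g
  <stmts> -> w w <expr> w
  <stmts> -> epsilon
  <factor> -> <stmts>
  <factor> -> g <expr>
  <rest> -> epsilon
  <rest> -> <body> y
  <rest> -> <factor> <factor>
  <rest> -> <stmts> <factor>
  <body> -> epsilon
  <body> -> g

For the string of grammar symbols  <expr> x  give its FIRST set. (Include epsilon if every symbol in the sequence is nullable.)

{ g, w, x, y }

Add FIRST(<expr>)\{epsilon} = { g, w, x, y }; <expr> is nullable, continue.
x is a terminal; add {x} and stop.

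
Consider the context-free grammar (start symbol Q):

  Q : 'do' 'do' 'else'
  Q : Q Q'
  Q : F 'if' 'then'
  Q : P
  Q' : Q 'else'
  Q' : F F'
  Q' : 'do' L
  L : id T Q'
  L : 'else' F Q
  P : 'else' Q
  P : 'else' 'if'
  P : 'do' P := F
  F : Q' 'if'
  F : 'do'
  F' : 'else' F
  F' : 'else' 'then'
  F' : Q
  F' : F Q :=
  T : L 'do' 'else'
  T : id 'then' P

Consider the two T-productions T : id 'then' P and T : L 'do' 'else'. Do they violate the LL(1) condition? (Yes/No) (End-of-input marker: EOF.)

FIRST(id 'then' P) = { id } and FIRST(L 'do' 'else') = { 'else', id }.
Both contain id, so the two alternatives are not disjoint — LL(1) conflict.

Yes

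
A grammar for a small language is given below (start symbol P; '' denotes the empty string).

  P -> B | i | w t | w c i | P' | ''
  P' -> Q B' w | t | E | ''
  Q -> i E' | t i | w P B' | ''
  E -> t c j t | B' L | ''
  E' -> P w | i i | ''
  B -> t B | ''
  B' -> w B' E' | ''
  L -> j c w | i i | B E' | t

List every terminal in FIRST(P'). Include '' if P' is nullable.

From P' -> Q B' w: Q, B' nullable, take FIRST(Q) ∪ FIRST(B') ∪ {w} = { i, t, w }.
P' -> t contributes {t}.
From P' -> E: add FIRST(E) = { i, j, t, w, '' } (including '' since E is nullable).
P' -> '' contributes ''.
Union: FIRST(P') = { i, j, t, w, '' }.

{ i, j, t, w, '' }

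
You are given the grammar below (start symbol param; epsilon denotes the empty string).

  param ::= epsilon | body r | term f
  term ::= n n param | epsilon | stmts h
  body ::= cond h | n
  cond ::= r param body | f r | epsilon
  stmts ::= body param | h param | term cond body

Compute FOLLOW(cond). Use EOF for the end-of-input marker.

In body ::= cond h: add FIRST(h) = { h }.
In stmts ::= term cond body: add FIRST(body) = { f, h, n, r }.
Union: FOLLOW(cond) = { f, h, n, r }.

{ f, h, n, r }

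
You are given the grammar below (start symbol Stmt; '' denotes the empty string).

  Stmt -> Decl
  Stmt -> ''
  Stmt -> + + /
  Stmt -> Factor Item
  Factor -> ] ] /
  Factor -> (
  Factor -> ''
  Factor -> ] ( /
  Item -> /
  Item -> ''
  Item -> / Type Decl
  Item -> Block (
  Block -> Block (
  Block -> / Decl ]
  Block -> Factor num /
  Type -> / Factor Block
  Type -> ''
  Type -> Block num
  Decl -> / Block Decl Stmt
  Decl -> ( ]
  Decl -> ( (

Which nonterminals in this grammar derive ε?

{ Factor, Item, Stmt, Type }

Directly nullable (have an ''-production): Stmt, Factor, Item, Type.
No other nonterminal has a production whose RHS symbols are all nullable.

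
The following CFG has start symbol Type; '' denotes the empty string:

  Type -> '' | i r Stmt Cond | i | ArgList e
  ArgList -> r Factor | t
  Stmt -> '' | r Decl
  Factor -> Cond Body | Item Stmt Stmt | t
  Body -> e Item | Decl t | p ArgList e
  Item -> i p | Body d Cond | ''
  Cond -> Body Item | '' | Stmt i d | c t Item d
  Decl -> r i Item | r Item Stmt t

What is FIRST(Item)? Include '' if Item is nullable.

{ e, i, p, r, '' }

Item -> i p contributes {i}.
From Item -> Body d Cond: add FIRST(Body) = { e, p, r }.
Item -> '' contributes ''.
Union: FIRST(Item) = { e, i, p, r, '' }.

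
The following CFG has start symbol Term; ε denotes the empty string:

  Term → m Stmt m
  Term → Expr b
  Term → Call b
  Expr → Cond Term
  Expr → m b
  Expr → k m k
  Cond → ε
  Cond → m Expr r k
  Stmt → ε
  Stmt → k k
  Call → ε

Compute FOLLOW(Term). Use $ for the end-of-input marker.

Term is the start symbol, so $ ∈ FOLLOW(Term).
In Expr → Cond Term: Term is at the end, add FOLLOW(Expr) = { b, r }.
Union: FOLLOW(Term) = { $, b, r }.

{ $, b, r }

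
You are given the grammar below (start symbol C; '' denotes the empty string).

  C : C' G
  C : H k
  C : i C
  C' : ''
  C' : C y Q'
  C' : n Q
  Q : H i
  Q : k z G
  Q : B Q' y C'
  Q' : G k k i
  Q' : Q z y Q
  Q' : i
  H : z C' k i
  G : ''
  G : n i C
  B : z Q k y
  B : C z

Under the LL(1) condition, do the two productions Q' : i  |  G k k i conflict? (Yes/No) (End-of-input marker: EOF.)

No

FIRST(i) = { i } and FIRST(G k k i) = { k, n }.
The FIRST sets are disjoint and neither alternative is nullable — no conflict.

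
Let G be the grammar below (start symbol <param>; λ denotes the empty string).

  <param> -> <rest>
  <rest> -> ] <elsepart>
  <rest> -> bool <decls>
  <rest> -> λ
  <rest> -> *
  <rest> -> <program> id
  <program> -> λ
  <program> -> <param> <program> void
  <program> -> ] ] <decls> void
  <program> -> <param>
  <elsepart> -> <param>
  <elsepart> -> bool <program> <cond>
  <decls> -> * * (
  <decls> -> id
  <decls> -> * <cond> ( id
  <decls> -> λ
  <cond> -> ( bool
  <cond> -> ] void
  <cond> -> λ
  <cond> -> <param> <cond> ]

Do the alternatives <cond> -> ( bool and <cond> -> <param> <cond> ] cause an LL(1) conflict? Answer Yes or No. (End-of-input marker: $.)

FIRST(( bool) = { ( } and FIRST(<param> <cond> ]) = { (, *, ], bool, id, void }.
Both contain (, so the two alternatives are not disjoint — LL(1) conflict.

Yes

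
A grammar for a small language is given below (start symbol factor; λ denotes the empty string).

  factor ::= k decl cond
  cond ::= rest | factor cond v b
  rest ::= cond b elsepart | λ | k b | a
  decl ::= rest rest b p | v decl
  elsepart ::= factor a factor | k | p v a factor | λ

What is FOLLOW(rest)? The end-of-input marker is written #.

{ #, a, b, k, v }

In cond ::= rest: rest is at the end, add FOLLOW(cond) = { #, a, b, k, v }.
In decl ::= rest rest b p: add FIRST(rest b p) = { a, b, k }.
In decl ::= rest rest b p: add FIRST(b p) = { b }.
Union: FOLLOW(rest) = { #, a, b, k, v }.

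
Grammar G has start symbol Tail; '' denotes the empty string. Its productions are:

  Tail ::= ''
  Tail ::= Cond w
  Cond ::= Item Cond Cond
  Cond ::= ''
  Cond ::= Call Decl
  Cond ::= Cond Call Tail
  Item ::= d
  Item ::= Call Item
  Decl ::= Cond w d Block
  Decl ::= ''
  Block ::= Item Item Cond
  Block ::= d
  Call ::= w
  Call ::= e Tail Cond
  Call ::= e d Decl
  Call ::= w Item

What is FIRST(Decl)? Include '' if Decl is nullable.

{ d, e, w, '' }

From Decl ::= Cond w d Block: Cond nullable, take FIRST(Cond) ∪ {w} = { d, e, w }.
Decl ::= '' contributes ''.
Union: FIRST(Decl) = { d, e, w, '' }.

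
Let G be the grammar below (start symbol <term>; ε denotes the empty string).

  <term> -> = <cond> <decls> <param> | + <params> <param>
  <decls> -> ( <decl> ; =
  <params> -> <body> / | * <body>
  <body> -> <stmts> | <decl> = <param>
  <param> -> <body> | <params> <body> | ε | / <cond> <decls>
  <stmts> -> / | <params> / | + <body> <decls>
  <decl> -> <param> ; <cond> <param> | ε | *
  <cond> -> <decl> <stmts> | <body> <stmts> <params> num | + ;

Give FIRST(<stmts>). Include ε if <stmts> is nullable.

{ *, +, /, ;, = }

<stmts> -> / contributes {/}.
From <stmts> -> <params> /: add FIRST(<params>) = { *, +, /, ;, = }.
<stmts> -> + <body> <decls> contributes {+}.
Union: FIRST(<stmts>) = { *, +, /, ;, = }.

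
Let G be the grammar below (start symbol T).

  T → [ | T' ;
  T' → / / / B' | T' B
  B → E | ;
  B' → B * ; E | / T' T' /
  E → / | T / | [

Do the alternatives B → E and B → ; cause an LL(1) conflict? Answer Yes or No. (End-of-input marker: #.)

No

FIRST(E) = { /, [ } and FIRST(;) = { ; }.
The FIRST sets are disjoint and neither alternative is nullable — no conflict.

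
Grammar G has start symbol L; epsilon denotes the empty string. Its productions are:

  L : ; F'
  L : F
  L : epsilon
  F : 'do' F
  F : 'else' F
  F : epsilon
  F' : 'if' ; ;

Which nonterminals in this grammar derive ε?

{ F, L }

Directly nullable (have an epsilon-production): L, F.
No other nonterminal has a production whose RHS symbols are all nullable.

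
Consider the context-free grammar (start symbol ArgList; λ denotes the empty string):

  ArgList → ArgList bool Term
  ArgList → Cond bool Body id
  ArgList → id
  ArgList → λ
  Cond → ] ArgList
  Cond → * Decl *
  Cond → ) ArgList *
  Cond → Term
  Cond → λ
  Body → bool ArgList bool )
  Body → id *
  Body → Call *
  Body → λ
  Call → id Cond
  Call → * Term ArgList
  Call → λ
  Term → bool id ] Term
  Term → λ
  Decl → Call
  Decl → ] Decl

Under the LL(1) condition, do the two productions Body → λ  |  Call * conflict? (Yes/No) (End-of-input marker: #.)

FIRST(λ) = { λ } and FIRST(Call *) = { *, id }.
The first alternative is nullable and FOLLOW(Body) = { id } shares id with FIRST of the second — conflict.

Yes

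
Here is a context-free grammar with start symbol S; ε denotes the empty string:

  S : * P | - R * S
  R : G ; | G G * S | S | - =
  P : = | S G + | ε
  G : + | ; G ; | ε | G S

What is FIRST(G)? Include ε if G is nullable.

{ *, +, -, ;, ε }

G : + contributes {+}.
G : ; G ; contributes {;}.
G : ε contributes ε.
From G : G S: G nullable, take FIRST(G) ∪ FIRST(S) = { *, +, -, ; }.
Union: FIRST(G) = { *, +, -, ;, ε }.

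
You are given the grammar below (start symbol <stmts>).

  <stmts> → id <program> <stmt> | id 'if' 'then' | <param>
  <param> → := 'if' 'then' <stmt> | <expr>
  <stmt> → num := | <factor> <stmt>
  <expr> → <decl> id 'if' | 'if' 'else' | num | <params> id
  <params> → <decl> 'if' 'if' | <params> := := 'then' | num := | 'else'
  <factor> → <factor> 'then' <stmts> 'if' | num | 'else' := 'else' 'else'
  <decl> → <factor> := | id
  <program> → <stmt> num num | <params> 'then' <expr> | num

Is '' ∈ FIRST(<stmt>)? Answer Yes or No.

No nonterminal in this grammar is nullable.
No production of <stmt> has an RHS whose symbols are all nullable, so <stmt> is not nullable.

No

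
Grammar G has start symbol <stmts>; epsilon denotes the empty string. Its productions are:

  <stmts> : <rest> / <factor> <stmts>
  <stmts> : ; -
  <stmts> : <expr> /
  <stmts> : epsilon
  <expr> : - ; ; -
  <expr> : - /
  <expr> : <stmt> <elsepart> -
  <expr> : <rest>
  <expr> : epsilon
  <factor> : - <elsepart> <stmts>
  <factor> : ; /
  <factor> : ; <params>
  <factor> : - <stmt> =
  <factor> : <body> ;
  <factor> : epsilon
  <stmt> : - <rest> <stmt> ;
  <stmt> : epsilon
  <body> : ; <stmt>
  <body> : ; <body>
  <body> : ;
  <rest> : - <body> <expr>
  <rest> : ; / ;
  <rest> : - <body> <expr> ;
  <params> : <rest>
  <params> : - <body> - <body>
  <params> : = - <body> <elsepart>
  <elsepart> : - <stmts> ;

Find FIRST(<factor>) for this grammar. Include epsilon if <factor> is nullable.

<factor> : - <elsepart> <stmts> contributes {-}.
<factor> : ; / contributes {;}.
<factor> : ; <params> contributes {;}.
<factor> : - <stmt> = contributes {-}.
From <factor> : <body> ;: add FIRST(<body>) = { ; }.
<factor> : epsilon contributes epsilon.
Union: FIRST(<factor>) = { -, ;, epsilon }.

{ -, ;, epsilon }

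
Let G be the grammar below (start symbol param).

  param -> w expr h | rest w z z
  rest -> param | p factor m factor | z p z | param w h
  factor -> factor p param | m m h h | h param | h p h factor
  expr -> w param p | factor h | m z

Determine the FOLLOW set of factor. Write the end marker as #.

In rest -> p factor m factor: add FIRST(m factor) = { m }.
In rest -> p factor m factor: factor is at the end, add FOLLOW(rest) = { w }.
In factor -> factor p param: add FIRST(p param) = { p }.
In factor -> h p h factor: factor is at the end, add FOLLOW(factor) = { h, m, p, w }.
In expr -> factor h: add FIRST(h) = { h }.
Union: FOLLOW(factor) = { h, m, p, w }.

{ h, m, p, w }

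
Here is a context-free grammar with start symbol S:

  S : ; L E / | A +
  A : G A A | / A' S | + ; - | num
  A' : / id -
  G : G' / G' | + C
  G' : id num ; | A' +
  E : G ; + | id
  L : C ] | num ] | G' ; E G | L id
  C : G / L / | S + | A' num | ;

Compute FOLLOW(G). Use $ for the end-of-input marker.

{ +, /, ;, id, num }

In A : G A A: add FIRST(A A) = { +, /, id, num }.
In E : G ; +: add FIRST(; +) = { ; }.
In L : G' ; E G: G is at the end, add FOLLOW(L) = { +, /, id }.
In C : G / L /: add FIRST(/ L /) = { / }.
Union: FOLLOW(G) = { +, /, ;, id, num }.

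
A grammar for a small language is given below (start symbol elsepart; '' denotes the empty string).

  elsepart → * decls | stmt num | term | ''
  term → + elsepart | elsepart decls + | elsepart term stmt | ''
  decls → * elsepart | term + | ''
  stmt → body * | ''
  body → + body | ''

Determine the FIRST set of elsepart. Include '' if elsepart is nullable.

{ *, +, num, '' }

elsepart → * decls contributes {*}.
From elsepart → stmt num: stmt nullable, take FIRST(stmt) ∪ {num} = { *, +, num }.
From elsepart → term: add FIRST(term) = { *, +, num, '' } (including '' since term is nullable).
elsepart → '' contributes ''.
Union: FIRST(elsepart) = { *, +, num, '' }.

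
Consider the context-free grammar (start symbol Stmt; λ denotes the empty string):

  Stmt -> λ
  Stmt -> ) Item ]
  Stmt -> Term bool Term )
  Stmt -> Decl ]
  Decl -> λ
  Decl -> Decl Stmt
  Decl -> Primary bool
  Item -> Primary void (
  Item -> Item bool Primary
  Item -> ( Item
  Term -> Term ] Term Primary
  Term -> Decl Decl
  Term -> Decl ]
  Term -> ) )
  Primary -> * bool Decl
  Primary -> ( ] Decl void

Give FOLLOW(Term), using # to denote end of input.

In Stmt -> Term bool Term ): add FIRST(bool Term )) = { bool }.
In Stmt -> Term bool Term ): add FIRST()) = { ) }.
In Term -> Term ] Term Primary: add FIRST(] Term Primary) = { ] }.
In Term -> Term ] Term Primary: add FIRST(Primary) = { (, * }.
Union: FOLLOW(Term) = { (, ), *, ], bool }.

{ (, ), *, ], bool }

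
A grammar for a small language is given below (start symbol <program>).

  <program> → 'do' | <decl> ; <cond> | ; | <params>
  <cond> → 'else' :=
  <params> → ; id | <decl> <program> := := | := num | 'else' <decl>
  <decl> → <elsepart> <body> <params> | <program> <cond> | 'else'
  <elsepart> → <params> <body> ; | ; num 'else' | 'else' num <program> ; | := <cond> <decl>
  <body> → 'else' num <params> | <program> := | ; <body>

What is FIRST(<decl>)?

From <decl> → <elsepart> <body> <params>: add FIRST(<elsepart>) = { 'do', 'else', :=, ; }.
From <decl> → <program> <cond>: add FIRST(<program>) = { 'do', 'else', :=, ; }.
<decl> → 'else' contributes {'else'}.
Union: FIRST(<decl>) = { 'do', 'else', :=, ; }.

{ 'do', 'else', :=, ; }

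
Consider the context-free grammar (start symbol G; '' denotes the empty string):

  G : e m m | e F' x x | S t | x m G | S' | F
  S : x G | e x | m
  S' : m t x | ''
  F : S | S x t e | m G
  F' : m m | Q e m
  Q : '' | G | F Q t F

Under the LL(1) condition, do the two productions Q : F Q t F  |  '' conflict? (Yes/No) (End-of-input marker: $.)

Yes

FIRST(F Q t F) = { e, m, x } and FIRST('') = { '' }.
The second alternative is nullable and FOLLOW(Q) = { e, t } shares e with FIRST of the first — conflict.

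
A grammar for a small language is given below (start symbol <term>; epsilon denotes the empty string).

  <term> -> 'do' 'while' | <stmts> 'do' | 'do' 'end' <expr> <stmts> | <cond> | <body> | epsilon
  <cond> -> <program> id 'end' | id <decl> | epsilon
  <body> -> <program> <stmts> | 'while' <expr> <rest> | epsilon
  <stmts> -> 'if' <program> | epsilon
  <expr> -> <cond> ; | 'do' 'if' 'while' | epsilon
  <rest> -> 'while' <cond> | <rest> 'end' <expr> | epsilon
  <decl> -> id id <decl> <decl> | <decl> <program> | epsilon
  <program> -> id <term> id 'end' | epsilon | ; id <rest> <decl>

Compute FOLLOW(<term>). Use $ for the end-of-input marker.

{ $, id }

<term> is the start symbol, so $ ∈ FOLLOW(<term>).
In <program> -> id <term> id 'end': add FIRST(id 'end') = { id }.
Union: FOLLOW(<term>) = { $, id }.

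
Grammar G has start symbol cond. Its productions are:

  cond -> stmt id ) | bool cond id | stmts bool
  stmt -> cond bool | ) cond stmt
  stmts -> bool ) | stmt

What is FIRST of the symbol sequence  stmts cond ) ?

{ ), bool }

Add FIRST(stmts) = { ), bool }; stmts is not nullable, stop.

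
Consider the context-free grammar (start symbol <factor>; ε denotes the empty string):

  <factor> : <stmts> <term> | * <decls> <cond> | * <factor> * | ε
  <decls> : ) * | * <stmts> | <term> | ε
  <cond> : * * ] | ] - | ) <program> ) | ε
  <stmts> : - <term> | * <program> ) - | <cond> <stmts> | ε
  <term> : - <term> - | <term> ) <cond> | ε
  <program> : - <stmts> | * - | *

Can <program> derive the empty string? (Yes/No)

No

Nullable nonterminals: <cond>, <decls>, <factor>, <stmts>, <term>.
No production of <program> has an RHS whose symbols are all nullable, so <program> is not nullable.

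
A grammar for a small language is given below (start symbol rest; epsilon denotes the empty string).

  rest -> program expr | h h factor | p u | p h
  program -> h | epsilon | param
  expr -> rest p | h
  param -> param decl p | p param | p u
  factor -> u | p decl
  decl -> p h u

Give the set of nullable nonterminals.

Directly nullable (have an epsilon-production): program.
No other nonterminal has a production whose RHS symbols are all nullable.

{ program }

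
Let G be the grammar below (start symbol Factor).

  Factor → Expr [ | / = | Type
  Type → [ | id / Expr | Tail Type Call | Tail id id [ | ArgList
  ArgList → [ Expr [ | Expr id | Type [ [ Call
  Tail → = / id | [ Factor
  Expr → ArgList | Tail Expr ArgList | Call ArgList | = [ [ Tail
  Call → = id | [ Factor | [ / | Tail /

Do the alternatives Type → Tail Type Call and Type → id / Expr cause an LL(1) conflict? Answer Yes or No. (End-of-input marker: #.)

No

FIRST(Tail Type Call) = { =, [ } and FIRST(id / Expr) = { id }.
The FIRST sets are disjoint and neither alternative is nullable — no conflict.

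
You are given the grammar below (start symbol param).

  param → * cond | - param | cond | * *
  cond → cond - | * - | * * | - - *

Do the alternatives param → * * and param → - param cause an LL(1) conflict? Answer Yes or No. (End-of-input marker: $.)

FIRST(* *) = { * } and FIRST(- param) = { - }.
The FIRST sets are disjoint and neither alternative is nullable — no conflict.

No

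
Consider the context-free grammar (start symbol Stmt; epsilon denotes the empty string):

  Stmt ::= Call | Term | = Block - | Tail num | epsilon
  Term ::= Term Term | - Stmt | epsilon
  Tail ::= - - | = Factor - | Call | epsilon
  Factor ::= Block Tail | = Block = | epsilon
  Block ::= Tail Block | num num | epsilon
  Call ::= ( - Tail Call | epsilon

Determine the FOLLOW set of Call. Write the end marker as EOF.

In Stmt ::= Call: Call is at the end, add FOLLOW(Stmt) = { EOF, - }.
In Tail ::= Call: Call is at the end, add FOLLOW(Tail) = { EOF, (, -, =, num }.
In Call ::= ( - Tail Call: Call is at the end, add FOLLOW(Call) = { EOF, (, -, =, num }.
Union: FOLLOW(Call) = { EOF, (, -, =, num }.

{ EOF, (, -, =, num }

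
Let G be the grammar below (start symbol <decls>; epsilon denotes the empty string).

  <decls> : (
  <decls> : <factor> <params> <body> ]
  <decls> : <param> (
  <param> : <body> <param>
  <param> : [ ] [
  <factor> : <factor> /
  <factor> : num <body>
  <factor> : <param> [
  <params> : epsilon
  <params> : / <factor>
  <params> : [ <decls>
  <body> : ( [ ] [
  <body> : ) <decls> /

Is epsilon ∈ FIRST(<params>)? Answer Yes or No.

<params> has an epsilon-production, so <params> ⇒ epsilon.

Yes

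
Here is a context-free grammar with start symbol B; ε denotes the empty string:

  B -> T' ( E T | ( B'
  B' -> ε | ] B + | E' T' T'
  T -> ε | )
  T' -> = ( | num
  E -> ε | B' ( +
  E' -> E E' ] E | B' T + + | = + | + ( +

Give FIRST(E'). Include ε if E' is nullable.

{ (, ), +, =, ] }

From E' -> E E' ] E: E nullable, take FIRST(E) ∪ FIRST(E') = { (, ), +, =, ] }.
From E' -> B' T + +: B', T nullable, take FIRST(B') ∪ FIRST(T) ∪ {+} = { (, ), +, =, ] }.
E' -> = + contributes {=}.
E' -> + ( + contributes {+}.
Union: FIRST(E') = { (, ), +, =, ] }.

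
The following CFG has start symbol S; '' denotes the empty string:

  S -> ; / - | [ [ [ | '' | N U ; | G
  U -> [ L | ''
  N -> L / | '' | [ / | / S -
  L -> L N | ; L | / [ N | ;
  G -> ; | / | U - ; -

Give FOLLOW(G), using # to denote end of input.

In S -> G: G is at the end, add FOLLOW(S) = { #, - }.
Union: FOLLOW(G) = { #, - }.

{ #, - }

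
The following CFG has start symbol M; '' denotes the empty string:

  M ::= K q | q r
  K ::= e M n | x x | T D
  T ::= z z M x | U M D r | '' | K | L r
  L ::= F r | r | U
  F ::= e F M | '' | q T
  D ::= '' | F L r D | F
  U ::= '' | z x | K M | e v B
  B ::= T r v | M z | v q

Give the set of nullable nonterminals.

Directly nullable (have an ''-production): T, F, D, U.
K ::= T D with every symbol nullable, so K is nullable.
L ::= U with every symbol nullable, so L is nullable.
No other nonterminal has a production whose RHS symbols are all nullable.

{ D, F, K, L, T, U }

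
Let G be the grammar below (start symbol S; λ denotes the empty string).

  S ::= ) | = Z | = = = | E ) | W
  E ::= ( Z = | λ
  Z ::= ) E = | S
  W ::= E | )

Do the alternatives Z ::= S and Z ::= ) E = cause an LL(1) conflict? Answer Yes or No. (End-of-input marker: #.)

Yes

FIRST(S) = { (, ), =, λ } and FIRST() E =) = { ) }.
Both contain ), so the two alternatives are not disjoint — LL(1) conflict.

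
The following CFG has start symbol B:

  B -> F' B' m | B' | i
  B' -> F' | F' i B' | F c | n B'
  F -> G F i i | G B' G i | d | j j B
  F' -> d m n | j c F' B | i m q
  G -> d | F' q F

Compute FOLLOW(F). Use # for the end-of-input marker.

{ c, d, i, j, n }

In B' -> F c: add FIRST(c) = { c }.
In F -> G F i i: add FIRST(i i) = { i }.
In G -> F' q F: F is at the end, add FOLLOW(G) = { d, i, j, n }.
Union: FOLLOW(F) = { c, d, i, j, n }.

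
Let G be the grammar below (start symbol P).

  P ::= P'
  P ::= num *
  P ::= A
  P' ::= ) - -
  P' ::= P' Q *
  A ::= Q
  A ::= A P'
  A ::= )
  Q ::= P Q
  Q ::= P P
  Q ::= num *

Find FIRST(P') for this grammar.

{ ) }

P' ::= ) - - contributes {)}.
From P' ::= P' Q *: add FIRST(P') = { ) }.
Union: FIRST(P') = { ) }.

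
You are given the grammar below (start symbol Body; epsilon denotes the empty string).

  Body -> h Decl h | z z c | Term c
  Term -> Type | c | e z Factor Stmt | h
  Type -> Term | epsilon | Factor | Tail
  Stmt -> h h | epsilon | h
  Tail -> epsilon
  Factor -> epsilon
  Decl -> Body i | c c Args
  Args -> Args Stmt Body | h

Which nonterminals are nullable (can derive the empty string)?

{ Factor, Stmt, Tail, Term, Type }

Directly nullable (have an epsilon-production): Type, Stmt, Tail, Factor.
Term -> Type with every symbol nullable, so Term is nullable.
No other nonterminal has a production whose RHS symbols are all nullable.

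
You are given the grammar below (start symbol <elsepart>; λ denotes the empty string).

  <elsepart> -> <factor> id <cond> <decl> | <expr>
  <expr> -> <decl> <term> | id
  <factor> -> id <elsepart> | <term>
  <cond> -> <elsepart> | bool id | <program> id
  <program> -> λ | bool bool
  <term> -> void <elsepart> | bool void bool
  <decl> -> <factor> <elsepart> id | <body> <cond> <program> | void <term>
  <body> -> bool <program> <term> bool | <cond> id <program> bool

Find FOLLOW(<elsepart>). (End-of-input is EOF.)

{ EOF, bool, id, void }

<elsepart> is the start symbol, so EOF ∈ FOLLOW(<elsepart>).
In <factor> -> id <elsepart>: <elsepart> is at the end, add FOLLOW(<factor>) = { bool, id, void }.
In <cond> -> <elsepart>: <elsepart> is at the end, add FOLLOW(<cond>) = { EOF, bool, id, void }.
In <term> -> void <elsepart>: <elsepart> is at the end, add FOLLOW(<term>) = { EOF, bool, id, void }.
In <decl> -> <factor> <elsepart> id: add FIRST(id) = { id }.
Union: FOLLOW(<elsepart>) = { EOF, bool, id, void }.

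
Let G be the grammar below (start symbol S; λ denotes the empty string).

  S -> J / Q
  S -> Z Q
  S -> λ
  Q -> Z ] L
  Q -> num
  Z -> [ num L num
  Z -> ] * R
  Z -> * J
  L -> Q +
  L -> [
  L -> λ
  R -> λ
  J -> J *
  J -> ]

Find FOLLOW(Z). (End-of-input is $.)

{ *, [, ], num }

In S -> Z Q: add FIRST(Q) = { *, [, ], num }.
In Q -> Z ] L: add FIRST(] L) = { ] }.
Union: FOLLOW(Z) = { *, [, ], num }.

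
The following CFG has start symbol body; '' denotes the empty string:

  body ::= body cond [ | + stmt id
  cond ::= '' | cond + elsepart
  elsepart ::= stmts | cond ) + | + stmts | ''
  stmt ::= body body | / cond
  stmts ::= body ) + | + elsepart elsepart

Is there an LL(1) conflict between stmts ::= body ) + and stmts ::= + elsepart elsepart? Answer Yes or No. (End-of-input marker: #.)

FIRST(body ) +) = { + } and FIRST(+ elsepart elsepart) = { + }.
Both contain +, so the two alternatives are not disjoint — LL(1) conflict.

Yes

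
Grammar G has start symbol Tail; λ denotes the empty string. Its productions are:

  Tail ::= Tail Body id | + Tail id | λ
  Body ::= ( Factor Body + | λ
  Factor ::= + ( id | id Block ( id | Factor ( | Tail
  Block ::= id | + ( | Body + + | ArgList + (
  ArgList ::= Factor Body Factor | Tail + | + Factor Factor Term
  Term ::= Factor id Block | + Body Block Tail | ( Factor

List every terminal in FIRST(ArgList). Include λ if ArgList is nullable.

{ (, +, id, λ }

From ArgList ::= Factor Body Factor: Factor, Body, Factor nullable, take FIRST(Factor) ∪ FIRST(Body) ∪ FIRST(Factor) = { (, +, id }; also λ since the whole RHS is nullable.
From ArgList ::= Tail +: Tail nullable, take FIRST(Tail) ∪ {+} = { (, +, id }.
ArgList ::= + Factor Factor Term contributes {+}.
Union: FIRST(ArgList) = { (, +, id, λ }.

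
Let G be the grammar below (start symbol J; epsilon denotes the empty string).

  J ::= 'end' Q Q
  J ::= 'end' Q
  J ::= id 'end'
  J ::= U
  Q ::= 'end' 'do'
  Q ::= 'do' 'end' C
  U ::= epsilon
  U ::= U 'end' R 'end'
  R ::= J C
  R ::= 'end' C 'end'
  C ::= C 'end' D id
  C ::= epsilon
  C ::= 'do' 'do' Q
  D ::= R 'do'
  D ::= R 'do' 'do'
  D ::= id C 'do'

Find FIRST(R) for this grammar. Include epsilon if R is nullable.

{ 'do', 'end', id, epsilon }

From R ::= J C: J, C nullable, take FIRST(J) ∪ FIRST(C) = { 'do', 'end', id }; also epsilon since the whole RHS is nullable.
R ::= 'end' C 'end' contributes {'end'}.
Union: FIRST(R) = { 'do', 'end', id, epsilon }.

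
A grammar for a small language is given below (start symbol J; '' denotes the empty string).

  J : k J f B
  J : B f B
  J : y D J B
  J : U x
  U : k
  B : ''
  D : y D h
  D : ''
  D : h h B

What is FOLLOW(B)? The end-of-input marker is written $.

{ $, f, h, k, y }

In J : k J f B: B is at the end, add FOLLOW(J) = { $, f }.
In J : B f B: add FIRST(f B) = { f }.
In J : B f B: B is at the end, add FOLLOW(J) = { $, f }.
In J : y D J B: B is at the end, add FOLLOW(J) = { $, f }.
In D : h h B: B is at the end, add FOLLOW(D) = { f, h, k, y }.
Union: FOLLOW(B) = { $, f, h, k, y }.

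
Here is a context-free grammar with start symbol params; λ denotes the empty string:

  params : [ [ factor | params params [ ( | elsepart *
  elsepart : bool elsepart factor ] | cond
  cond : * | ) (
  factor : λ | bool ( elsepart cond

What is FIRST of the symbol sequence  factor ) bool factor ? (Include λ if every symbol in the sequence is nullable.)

{ ), bool }

Add FIRST(factor)\{λ} = { bool }; factor is nullable, continue.
) is a terminal; add {)} and stop.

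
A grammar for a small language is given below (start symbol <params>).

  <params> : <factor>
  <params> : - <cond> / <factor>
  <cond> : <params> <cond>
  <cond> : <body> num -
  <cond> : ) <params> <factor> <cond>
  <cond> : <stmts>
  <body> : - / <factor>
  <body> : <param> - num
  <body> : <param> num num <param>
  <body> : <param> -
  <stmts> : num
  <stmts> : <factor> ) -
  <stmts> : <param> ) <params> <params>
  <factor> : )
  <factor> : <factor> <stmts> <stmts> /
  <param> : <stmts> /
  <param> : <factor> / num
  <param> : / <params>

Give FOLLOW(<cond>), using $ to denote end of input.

In <params> : - <cond> / <factor>: add FIRST(/ <factor>) = { / }.
In <cond> : <params> <cond>: <cond> is at the end, add FOLLOW(<cond>) = { / }.
In <cond> : ) <params> <factor> <cond>: <cond> is at the end, add FOLLOW(<cond>) = { / }.
Union: FOLLOW(<cond>) = { / }.

{ / }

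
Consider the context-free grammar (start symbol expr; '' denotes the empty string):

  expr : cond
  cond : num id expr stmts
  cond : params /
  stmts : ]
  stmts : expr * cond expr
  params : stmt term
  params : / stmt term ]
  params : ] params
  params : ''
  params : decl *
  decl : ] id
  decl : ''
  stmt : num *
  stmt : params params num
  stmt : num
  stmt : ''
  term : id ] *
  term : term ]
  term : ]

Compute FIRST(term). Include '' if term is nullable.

term : id ] * contributes {id}.
From term : term ]: add FIRST(term) = { ], id }.
term : ] contributes {]}.
Union: FIRST(term) = { ], id }.

{ ], id }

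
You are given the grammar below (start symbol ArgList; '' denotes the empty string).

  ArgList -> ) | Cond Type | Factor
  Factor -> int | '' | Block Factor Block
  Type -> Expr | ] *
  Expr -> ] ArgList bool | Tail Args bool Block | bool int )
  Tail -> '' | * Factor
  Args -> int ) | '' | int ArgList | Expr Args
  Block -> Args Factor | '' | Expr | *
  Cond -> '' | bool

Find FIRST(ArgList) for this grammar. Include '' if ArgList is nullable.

ArgList -> ) contributes {)}.
From ArgList -> Cond Type: Cond nullable, take FIRST(Cond) ∪ FIRST(Type) = { *, ], bool, int }.
From ArgList -> Factor: add FIRST(Factor) = { *, ], bool, int, '' } (including '' since Factor is nullable).
Union: FIRST(ArgList) = { ), *, ], bool, int, '' }.

{ ), *, ], bool, int, '' }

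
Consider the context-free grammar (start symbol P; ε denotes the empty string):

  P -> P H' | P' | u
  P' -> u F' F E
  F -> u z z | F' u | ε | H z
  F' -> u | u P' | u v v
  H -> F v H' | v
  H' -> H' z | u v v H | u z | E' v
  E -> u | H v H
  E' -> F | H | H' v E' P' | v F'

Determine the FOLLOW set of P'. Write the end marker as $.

In P -> P': P' is at the end, add FOLLOW(P) = { $, u, v }.
In F' -> u P': P' is at the end, add FOLLOW(F') = { u, v }.
In E' -> H' v E' P': P' is at the end, add FOLLOW(E') = { u, v }.
Union: FOLLOW(P') = { $, u, v }.

{ $, u, v }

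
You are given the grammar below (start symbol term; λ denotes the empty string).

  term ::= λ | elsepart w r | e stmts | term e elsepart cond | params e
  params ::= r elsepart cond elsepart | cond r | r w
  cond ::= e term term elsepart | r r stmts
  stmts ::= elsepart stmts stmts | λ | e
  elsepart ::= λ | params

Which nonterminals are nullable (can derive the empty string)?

{ elsepart, stmts, term }

Directly nullable (have an λ-production): term, stmts, elsepart.
No other nonterminal has a production whose RHS symbols are all nullable.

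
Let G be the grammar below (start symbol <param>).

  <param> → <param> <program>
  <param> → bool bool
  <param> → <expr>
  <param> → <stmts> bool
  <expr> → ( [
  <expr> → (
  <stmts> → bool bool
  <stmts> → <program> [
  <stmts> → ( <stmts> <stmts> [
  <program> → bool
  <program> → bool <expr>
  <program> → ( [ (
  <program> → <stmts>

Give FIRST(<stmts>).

<stmts> → bool bool contributes {bool}.
From <stmts> → <program> [: add FIRST(<program>) = { (, bool }.
<stmts> → ( <stmts> <stmts> [ contributes {(}.
Union: FIRST(<stmts>) = { (, bool }.

{ (, bool }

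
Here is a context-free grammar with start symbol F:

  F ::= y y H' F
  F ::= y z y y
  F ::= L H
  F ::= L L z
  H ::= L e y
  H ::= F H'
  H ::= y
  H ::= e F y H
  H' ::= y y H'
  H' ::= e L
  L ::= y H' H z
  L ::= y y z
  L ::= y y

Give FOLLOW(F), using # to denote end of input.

{ #, e, y }

F is the start symbol, so # ∈ FOLLOW(F).
In F ::= y y H' F: F is at the end, add FOLLOW(F) = { #, e, y }.
In H ::= F H': add FIRST(H') = { e, y }.
In H ::= e F y H: add FIRST(y H) = { y }.
Union: FOLLOW(F) = { #, e, y }.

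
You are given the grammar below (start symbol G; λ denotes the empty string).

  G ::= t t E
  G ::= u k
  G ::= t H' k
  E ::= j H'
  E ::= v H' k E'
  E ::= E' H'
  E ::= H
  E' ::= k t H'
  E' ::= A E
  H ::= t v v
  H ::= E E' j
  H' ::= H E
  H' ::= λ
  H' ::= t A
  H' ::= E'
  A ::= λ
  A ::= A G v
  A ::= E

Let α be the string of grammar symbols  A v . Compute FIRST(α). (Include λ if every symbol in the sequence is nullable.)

{ j, k, t, u, v }

Add FIRST(A)\{λ} = { j, k, t, u, v }; A is nullable, continue.
v is a terminal; add {v} and stop.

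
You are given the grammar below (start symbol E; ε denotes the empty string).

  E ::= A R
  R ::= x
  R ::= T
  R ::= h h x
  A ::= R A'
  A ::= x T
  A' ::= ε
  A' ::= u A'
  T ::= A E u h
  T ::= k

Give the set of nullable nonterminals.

Directly nullable (have an ε-production): A'.
No other nonterminal has a production whose RHS symbols are all nullable.

{ A' }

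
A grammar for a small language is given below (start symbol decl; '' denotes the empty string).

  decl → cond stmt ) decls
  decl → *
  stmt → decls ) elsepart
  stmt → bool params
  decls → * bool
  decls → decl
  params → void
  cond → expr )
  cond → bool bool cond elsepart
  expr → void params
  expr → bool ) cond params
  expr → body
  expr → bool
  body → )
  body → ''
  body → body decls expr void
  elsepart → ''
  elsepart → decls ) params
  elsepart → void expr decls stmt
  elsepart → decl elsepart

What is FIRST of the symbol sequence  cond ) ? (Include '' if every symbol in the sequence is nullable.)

Add FIRST(cond) = { ), *, bool, void }; cond is not nullable, stop.

{ ), *, bool, void }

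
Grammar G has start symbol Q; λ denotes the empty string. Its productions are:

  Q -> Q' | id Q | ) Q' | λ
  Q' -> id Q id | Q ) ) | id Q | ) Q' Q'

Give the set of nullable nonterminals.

Directly nullable (have an λ-production): Q.
No other nonterminal has a production whose RHS symbols are all nullable.

{ Q }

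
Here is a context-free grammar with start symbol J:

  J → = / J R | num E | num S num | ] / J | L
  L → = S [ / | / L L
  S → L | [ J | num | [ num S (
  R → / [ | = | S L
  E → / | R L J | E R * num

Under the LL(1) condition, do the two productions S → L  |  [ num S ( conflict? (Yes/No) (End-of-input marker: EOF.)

FIRST(L) = { /, = } and FIRST([ num S () = { [ }.
The FIRST sets are disjoint and neither alternative is nullable — no conflict.

No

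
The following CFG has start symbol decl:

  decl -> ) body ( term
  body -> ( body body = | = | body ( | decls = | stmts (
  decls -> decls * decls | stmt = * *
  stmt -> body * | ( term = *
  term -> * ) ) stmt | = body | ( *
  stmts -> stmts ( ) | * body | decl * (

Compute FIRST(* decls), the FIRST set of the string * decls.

{ * }

* is a terminal; add {*} and stop.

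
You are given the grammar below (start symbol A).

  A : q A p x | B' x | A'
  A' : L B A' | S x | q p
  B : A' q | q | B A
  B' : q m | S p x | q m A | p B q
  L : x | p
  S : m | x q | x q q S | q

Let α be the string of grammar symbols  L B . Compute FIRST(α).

Add FIRST(L) = { p, x }; L is not nullable, stop.

{ p, x }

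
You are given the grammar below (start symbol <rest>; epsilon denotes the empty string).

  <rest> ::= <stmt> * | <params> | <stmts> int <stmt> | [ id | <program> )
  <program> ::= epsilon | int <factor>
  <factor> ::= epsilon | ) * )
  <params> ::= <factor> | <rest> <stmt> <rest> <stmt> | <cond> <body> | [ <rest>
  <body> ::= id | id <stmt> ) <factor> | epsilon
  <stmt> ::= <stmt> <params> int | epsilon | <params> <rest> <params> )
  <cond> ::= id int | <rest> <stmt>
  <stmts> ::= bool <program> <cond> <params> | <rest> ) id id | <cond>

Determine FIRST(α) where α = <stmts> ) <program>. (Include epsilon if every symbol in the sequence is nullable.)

Add FIRST(<stmts>)\{epsilon} = { ), *, [, bool, id, int }; <stmts> is nullable, continue.
) is a terminal; add {)} and stop.

{ ), *, [, bool, id, int }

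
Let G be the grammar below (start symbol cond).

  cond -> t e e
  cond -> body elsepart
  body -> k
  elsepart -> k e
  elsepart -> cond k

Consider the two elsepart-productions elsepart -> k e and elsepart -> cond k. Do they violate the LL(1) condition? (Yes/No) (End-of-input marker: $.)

Yes

FIRST(k e) = { k } and FIRST(cond k) = { k, t }.
Both contain k, so the two alternatives are not disjoint — LL(1) conflict.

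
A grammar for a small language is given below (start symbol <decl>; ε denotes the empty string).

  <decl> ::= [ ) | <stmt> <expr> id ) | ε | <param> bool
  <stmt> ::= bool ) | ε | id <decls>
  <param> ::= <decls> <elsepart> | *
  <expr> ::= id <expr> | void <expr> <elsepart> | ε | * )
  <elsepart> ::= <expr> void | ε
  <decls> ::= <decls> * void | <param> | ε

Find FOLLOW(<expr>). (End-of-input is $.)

In <decl> ::= <stmt> <expr> id ): add FIRST(id )) = { id }.
In <expr> ::= id <expr>: <expr> is at the end, add FOLLOW(<expr>) = { *, id, void }.
In <expr> ::= void <expr> <elsepart>: add FIRST(<elsepart>)\{ε} = { *, id, void }.
  Since <elsepart> is nullable, also add FOLLOW(<expr>) = { *, id, void }.
In <elsepart> ::= <expr> void: add FIRST(void) = { void }.
Union: FOLLOW(<expr>) = { *, id, void }.

{ *, id, void }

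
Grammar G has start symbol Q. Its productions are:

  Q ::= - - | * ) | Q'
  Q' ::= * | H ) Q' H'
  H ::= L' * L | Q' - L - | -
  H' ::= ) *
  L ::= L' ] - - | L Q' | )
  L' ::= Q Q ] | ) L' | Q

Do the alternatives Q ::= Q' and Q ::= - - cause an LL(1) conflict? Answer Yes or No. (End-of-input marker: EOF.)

Yes

FIRST(Q') = { ), *, - } and FIRST(- -) = { - }.
Both contain -, so the two alternatives are not disjoint — LL(1) conflict.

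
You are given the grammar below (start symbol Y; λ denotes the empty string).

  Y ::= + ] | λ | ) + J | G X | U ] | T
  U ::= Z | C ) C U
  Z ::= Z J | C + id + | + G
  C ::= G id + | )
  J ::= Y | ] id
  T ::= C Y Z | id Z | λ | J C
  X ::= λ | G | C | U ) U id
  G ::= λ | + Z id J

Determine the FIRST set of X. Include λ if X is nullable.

{ ), +, id, λ }

X ::= λ contributes λ.
From X ::= G: add FIRST(G) = { +, λ } (including λ since G is nullable).
From X ::= C: add FIRST(C) = { ), +, id }.
From X ::= U ) U id: add FIRST(U) = { ), +, id }.
Union: FIRST(X) = { ), +, id, λ }.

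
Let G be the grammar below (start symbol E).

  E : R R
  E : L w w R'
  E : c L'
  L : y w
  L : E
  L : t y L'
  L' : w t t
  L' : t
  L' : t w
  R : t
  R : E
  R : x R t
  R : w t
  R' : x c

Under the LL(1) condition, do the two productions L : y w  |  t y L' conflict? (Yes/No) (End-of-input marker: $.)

FIRST(y w) = { y } and FIRST(t y L') = { t }.
The FIRST sets are disjoint and neither alternative is nullable — no conflict.

No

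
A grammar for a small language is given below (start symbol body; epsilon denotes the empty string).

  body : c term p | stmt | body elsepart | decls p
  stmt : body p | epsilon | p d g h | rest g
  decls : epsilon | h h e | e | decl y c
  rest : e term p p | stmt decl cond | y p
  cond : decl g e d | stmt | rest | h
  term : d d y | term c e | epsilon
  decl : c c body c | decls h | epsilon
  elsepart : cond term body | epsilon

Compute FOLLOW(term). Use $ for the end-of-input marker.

{ $, c, d, e, g, h, p, y }

In body : c term p: add FIRST(p) = { p }.
In rest : e term p p: add FIRST(p p) = { p }.
In term : term c e: add FIRST(c e) = { c }.
In elsepart : cond term body: add FIRST(body)\{epsilon} = { c, d, e, g, h, p, y }.
  Since body is nullable, also add FOLLOW(elsepart) = { $, c, d, e, g, h, p, y }.
Union: FOLLOW(term) = { $, c, d, e, g, h, p, y }.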